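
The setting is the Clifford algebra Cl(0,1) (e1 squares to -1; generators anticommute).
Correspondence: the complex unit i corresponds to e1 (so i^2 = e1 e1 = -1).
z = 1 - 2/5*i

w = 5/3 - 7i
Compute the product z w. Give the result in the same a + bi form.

In blades: z = 1 - 2/5*e1, w = 5/3 - 7*e1.
Distribute z over w term by term (generator squares from the signature, products reordered to ascending indices): (1)*w = 5/3 - 7*e1; (-2/5*e1)*w = -14/5 - 2/3*e1.
Sum: -17/15 - 23/3*e1; translating back through the correspondence:
Answer: -17/15 - 23/3*i


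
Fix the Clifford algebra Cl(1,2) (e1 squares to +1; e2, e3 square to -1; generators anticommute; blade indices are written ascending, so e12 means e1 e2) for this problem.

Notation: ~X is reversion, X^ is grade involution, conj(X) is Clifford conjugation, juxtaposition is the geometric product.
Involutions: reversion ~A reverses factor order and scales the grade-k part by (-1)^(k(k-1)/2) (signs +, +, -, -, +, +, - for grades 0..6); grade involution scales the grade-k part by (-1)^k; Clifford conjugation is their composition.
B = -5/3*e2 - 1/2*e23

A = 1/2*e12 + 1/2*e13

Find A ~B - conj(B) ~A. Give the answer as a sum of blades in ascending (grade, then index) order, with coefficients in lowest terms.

first term: 5/6*e1 + 1/4*e12 - 1/4*e13 + 5/6*e123
second term: -5/6*e1 + 1/4*e12 - 1/4*e13 + 5/6*e123
Answer: 5/3*e1


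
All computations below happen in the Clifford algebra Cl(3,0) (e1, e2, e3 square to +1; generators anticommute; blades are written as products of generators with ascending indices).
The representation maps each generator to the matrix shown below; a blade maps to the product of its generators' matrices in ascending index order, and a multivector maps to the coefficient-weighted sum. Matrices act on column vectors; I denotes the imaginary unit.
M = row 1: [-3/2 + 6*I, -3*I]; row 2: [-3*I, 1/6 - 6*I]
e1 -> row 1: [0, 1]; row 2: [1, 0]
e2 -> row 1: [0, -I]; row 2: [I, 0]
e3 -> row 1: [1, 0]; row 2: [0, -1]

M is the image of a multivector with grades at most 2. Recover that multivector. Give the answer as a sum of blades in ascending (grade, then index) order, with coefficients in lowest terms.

Method: 1, rho(e1), rho(e2), rho(e3) form a trace-orthogonal basis of the 2x2 complex matrices (tr(X Y) = 2 if X = Y, else 0), so M = m0*1 + m1*rho(e1) + m2*rho(e2) + m3*rho(e3) with m0 = tr(M)/2 = -2/3, m1 = tr(M rho(e1))/2 = -3*I, m2 = tr(M rho(e2))/2 = 0, m3 = tr(M rho(e3))/2 = -5/6 + 6*I.
Multiplying table entries, the bivector images are rho(e1 e2) = I*rho(e3), rho(e1 e3) = -I*rho(e2), rho(e2 e3) = I*rho(e1); with real blade coefficients the real parts of m0..m3 are the coefficients of 1, e1, e2, e3 and the imaginary parts give the bivectors (e2 e3: Im m1, e1 e3: -Im m2, e1 e2: Im m3).
Answer: -2/3 - 5/6*e3 + 6*e1 e2 - 3*e2 e3


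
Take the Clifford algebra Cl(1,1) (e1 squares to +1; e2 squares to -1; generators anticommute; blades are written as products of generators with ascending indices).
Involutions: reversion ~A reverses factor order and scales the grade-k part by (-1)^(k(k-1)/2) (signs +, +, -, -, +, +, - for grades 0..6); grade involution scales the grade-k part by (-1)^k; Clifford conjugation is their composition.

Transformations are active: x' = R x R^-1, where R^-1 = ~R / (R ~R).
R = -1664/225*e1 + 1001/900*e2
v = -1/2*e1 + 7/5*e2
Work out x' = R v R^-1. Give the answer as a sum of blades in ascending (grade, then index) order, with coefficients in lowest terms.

~R = -1664/225*e1 + 1001/900*e2, and R ~R = 2886689/54000, so R^-1 = ~R / (2886689/54000).
R v = 3211/1500 - 29393/3000*e1 e2
Answer: -4149/44950*e1 - 29463/22475*e2


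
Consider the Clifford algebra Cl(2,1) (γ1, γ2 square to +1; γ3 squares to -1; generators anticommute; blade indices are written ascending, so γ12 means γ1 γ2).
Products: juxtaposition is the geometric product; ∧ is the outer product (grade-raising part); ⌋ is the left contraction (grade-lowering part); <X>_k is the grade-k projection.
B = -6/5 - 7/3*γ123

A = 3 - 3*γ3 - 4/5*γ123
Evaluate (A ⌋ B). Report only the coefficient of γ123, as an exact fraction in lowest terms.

step 1: -26/15 - 7*γ12 - 7*γ123
Answer: -7


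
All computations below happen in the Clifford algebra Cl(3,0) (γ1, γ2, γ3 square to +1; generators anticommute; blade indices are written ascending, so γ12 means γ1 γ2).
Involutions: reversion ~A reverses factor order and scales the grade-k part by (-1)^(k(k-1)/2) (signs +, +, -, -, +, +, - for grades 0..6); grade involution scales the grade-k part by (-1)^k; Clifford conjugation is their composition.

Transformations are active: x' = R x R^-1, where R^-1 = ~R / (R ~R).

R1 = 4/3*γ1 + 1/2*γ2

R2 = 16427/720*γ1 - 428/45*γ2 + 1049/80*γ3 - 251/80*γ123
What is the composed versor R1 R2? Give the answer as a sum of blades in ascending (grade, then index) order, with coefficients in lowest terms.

Distribute over the terms of R1 (each basis-blade product reordered to ascending indices, repeated generators contracted through their squares):
(4/3*γ1) R2 = 16427/540 - 1712/135*γ12 + 1049/60*γ13 - 251/60*γ23
(1/2*γ2) R2 = -214/45 - 16427/1440*γ12 + 251/160*γ13 + 1049/160*γ23
Summing the partial products and collecting blades:
Answer: 13859/540 - 20813/864*γ12 + 1829/96*γ13 + 1139/480*γ23


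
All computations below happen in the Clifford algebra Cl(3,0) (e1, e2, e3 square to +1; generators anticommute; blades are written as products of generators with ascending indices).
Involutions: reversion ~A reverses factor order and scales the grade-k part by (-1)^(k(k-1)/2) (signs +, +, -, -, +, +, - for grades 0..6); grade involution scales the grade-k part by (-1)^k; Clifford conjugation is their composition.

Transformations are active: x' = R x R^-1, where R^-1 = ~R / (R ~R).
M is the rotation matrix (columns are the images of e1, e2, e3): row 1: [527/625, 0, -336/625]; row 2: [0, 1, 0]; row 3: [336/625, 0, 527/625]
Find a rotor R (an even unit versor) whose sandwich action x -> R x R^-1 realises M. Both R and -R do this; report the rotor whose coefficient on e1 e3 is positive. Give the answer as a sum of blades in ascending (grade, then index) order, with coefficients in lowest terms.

Method: write R = a + b12*e1 e2 + b13*e1 e3 + b23*e2 e3 with a^2 + b12^2 + b13^2 + b23^2 = 1 (so R^-1 = ~R). Expanding the columns R e_j ~R gives tr M = 4a^2 - 1 and, from the antisymmetric part, M21 - M12 = -4a*b12, M13 - M31 = 4a*b13, M32 - M23 = -4a*b23.
Here tr M = 1679/625, so a^2 = (1 + tr M)/4 = 576/625 and a = ±24/25. Taking a = 24/25: M21 - M12 = 0, M13 - M31 = -672/625, M32 - M23 = 0, giving b12 = 0, b13 = -7/25, b23 = 0, i.e. R = 24/25 - 7/25*e1 e3.
Its e1 e3 coefficient is negative, so report the other preimage -R.
Answer: -24/25 + 7/25*e1 e3. Recall the cover is two-to-one: with M of trace 1679/625, both preimages act alike, and the stated e1 e3 sign chooses the sheet.


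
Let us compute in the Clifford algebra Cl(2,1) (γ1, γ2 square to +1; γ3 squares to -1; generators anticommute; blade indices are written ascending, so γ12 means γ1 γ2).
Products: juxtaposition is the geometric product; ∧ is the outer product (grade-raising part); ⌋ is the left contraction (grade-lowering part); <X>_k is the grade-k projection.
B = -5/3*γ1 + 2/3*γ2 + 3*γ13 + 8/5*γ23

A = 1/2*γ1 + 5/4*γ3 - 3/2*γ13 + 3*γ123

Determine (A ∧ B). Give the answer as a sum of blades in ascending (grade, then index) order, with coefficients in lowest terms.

step 1: 1/3*γ12 + 25/12*γ13 - 5/6*γ23 + 9/5*γ123
Answer: 1/3*γ12 + 25/12*γ13 - 5/6*γ23 + 9/5*γ123


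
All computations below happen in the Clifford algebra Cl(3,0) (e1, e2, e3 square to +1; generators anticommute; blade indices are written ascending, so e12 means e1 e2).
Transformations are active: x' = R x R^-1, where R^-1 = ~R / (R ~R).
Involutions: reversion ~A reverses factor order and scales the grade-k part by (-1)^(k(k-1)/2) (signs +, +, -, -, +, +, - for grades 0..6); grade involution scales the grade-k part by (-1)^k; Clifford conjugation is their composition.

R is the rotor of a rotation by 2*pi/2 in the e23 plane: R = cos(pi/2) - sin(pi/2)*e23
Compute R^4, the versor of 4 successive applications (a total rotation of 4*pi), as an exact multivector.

Rotor phase runs at HALF the rotation angle; powers of one rotor simply add phase, so after 4 steps in e23 the phase is 4*pi/2 = 2*pi and R^4 = cos(2*pi) - sin(2*pi)*e23.
cos(2*pi) = 1 and sin(2*pi) = 0, so R^4 = 1. The total rotation 4*pi is 2 full turns, so every vector returns to itself, yet the rotor is +1, back on the identity sheet (an even number of 2*pi turns).
Answer: 1


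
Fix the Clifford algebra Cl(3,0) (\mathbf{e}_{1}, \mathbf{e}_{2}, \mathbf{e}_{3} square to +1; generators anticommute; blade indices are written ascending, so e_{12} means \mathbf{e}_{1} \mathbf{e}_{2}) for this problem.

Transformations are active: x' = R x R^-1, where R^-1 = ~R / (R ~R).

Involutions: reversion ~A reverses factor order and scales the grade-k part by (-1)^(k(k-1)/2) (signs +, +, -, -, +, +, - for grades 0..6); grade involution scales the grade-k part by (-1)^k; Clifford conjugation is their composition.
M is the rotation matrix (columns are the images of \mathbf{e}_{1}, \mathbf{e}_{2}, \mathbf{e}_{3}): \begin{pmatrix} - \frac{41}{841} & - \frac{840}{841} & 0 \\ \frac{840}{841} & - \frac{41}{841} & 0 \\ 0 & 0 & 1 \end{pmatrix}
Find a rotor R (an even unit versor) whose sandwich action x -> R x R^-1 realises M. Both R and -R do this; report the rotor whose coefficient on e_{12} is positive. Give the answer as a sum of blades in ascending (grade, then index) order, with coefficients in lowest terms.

Method: write R = a + b12*e_{12} + b13*e_{13} + b23*e_{23} with a^2 + b12^2 + b13^2 + b23^2 = 1 (so R^-1 = ~R). Expanding the columns R e_j ~R gives tr M = 4a^2 - 1 and, from the antisymmetric part, M21 - M12 = -4a*b12, M13 - M31 = 4a*b13, M32 - M23 = -4a*b23.
Here tr M = \frac{759}{841}, so a^2 = (1 + tr M)/4 = \frac{400}{841} and a = ±\frac{20}{29}. Taking a = \frac{20}{29}: M21 - M12 = \frac{1680}{841}, M13 - M31 = 0, M32 - M23 = 0, giving b12 = -\frac{21}{29}, b13 = 0, b23 = 0, i.e. R = \frac{20}{29} - \frac{21}{29} e_{12}.
Its e_{12} coefficient is negative, so report the other preimage -R.
Answer: -\frac{20}{29} + \frac{21}{29} e_{12}. Why the constraint matters: R and -R act identically through the sandwich — M has trace \frac{759}{841} either way — so only the sign condition on e_{12} picks one of the two preimages.


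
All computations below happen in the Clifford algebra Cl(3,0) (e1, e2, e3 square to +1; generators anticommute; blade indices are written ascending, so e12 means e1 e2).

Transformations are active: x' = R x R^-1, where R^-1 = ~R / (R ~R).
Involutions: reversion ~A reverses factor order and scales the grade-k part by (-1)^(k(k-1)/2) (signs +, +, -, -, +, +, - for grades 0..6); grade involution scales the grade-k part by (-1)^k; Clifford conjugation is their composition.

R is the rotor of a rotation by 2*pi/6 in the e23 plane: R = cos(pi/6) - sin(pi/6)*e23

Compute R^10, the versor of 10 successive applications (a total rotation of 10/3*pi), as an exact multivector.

The rotor phase is half the rotation angle and phases add under composition, so 10 steps in the e23 plane accumulate phase 10*(pi/6) = 5*pi/3: R^10 = cos(5*pi/3) - sin(5*pi/3)*e23.
cos(5*pi/3) = 1/2 and sin(5*pi/3) = -sqrt(3)/2, so R^10 = 1/2 + sqrt(3)/2*e23. The net rotation is 4/3*pi (after discarding 1 full turn, each of which contributes a factor -1 to the rotor); the rotor keeps the half-angle phase exactly.
Answer: 1/2 + sqrt(3)/2*e23


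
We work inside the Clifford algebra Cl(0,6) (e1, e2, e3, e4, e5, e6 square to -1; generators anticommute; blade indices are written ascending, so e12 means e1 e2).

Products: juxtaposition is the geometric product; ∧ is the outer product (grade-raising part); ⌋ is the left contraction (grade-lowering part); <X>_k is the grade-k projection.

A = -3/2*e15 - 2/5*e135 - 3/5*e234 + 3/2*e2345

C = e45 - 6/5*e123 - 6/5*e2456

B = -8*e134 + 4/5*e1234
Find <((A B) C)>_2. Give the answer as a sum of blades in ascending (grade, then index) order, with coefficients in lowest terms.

step 1: 12/25*e1 + 24/5*e12 - 6/5*e15 + 16/5*e45 + 12*e125 - 8/25*e245 + 12*e345 + 6/5*e2345
step 2: -16/5 + 8/25*e2 - 156/25*e3 + 48/125*e6 - 6/5*e14 - 78/125*e23 + 96/25*e26 - 72/5*e35 + 36/25*e36 + 12*e124 + 48/25*e145 - 72/5*e146 + 36/25*e235 - 72/5*e236 + 96/5*e1245 - 36/25*e1246 + 48/125*e1345 + 144/25*e1456 - 96/25*e12345 - 72/125*e12456
step 3: -6/5*e14 - 78/125*e23 + 96/25*e26 - 72/5*e35 + 36/25*e36
Answer: -6/5*e14 - 78/125*e23 + 96/25*e26 - 72/5*e35 + 36/25*e36


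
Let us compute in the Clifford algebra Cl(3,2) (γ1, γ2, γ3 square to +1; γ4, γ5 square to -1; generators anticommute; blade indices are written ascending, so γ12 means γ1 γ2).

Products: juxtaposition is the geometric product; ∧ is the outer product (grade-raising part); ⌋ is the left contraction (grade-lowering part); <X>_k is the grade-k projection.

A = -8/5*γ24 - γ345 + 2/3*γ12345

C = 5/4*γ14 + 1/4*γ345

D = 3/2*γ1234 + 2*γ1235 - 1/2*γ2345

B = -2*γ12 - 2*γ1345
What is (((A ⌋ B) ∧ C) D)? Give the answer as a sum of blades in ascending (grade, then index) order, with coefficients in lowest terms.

step 1: 2*γ1
step 2: 1/2*γ1345
step 3: -1/4*γ12 - γ24 + 3/4*γ25
Answer: -1/4*γ12 - γ24 + 3/4*γ25


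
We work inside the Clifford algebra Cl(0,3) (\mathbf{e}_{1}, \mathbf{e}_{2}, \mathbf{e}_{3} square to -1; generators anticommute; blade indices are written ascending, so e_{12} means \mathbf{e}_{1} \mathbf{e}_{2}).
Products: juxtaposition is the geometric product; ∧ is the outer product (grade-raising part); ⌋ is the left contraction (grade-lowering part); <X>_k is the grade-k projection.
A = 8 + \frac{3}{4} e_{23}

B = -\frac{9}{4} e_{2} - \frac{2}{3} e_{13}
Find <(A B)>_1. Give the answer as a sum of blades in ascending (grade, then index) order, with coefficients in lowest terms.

step 1: -18 e_{2} - \frac{27}{16} e_{3} + \frac{1}{2} e_{12} - \frac{16}{3} e_{13}
step 2: -18 e_{2} - \frac{27}{16} e_{3}
Answer: -18 e_{2} - \frac{27}{16} e_{3}


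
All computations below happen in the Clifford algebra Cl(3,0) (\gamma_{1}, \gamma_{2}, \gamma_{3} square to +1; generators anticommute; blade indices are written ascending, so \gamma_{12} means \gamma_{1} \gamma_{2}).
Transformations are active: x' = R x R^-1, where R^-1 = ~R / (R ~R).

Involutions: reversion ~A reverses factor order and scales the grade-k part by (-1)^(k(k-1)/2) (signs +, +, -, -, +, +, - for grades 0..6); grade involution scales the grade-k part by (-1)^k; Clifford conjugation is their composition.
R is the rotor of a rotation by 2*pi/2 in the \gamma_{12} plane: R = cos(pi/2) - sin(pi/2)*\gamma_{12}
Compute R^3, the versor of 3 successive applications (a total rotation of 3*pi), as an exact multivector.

Because a rotor carries half the rotation angle, composing 3 copies of this \gamma_{12}-plane rotor multiplies the phase: 3*(pi/2) = \frac{3 \pi}{2}, hence R^3 = cos(\frac{3 \pi}{2}) - sin(\frac{3 \pi}{2})*\gamma_{12}.
cos(\frac{3 \pi}{2}) = 0 and sin(\frac{3 \pi}{2}) = -1, so R^3 = \gamma_{12}. The net rotation is 1*pi (after discarding 1 full turn, each of which contributes a factor -1 to the rotor); the rotor keeps the half-angle phase exactly.
Answer: \gamma_{12}


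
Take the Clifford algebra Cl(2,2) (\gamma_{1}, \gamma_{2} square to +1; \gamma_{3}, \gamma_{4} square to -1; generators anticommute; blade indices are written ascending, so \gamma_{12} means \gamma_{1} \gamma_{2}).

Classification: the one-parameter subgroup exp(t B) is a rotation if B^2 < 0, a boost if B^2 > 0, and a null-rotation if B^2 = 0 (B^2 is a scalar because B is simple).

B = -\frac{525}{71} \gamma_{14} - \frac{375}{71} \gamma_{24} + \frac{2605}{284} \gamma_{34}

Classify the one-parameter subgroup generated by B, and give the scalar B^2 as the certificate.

B^2 term by term: the squares give (-\frac{525}{71})^2*(\gamma_{14})^2 + (-\frac{375}{71})^2*(\gamma_{24})^2 + (\frac{2605}{284})^2*(\gamma_{34})^2 = \frac{275625}{5041}*(+1) + \frac{140625}{5041}*(+1) + \frac{6786025}{80656}*(-1) = -\frac{25}{16} (each basis 2-blade squares to minus the product of its generators' squares); cross terms between blades sharing an index anticommute and cancel. So B^2 = -\frac{25}{16}.
Answer: rotation, certificate B^2 = -\frac{25}{16}. Certificate logic: -\frac{25}{16} is a conjugation-invariant scalar, so its sign fixes rotation versus boost versus null-rotation outright.


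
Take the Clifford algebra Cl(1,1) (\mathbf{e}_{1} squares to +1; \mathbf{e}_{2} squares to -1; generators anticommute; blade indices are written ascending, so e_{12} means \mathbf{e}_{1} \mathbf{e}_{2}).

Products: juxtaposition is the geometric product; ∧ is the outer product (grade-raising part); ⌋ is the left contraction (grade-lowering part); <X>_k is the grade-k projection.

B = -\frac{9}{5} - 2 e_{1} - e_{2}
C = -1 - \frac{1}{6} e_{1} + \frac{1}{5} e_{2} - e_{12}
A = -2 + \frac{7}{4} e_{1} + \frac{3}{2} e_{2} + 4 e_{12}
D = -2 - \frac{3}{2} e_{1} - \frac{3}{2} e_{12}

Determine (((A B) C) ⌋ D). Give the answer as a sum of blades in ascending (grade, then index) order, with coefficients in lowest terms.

step 1: \frac{8}{5} + \frac{97}{20} e_{1} + \frac{73}{10} e_{2} - \frac{119}{20} e_{12}
step 2: \frac{1249}{600} - \frac{842}{75} e_{1} - \frac{7693}{600} e_{2} + \frac{1961}{300} e_{12}
step 3: \frac{1723}{600} + \frac{1611}{100} e_{1} + \frac{421}{25} e_{2} - \frac{1249}{400} e_{12}
Answer: \frac{1723}{600} + \frac{1611}{100} e_{1} + \frac{421}{25} e_{2} - \frac{1249}{400} e_{12}


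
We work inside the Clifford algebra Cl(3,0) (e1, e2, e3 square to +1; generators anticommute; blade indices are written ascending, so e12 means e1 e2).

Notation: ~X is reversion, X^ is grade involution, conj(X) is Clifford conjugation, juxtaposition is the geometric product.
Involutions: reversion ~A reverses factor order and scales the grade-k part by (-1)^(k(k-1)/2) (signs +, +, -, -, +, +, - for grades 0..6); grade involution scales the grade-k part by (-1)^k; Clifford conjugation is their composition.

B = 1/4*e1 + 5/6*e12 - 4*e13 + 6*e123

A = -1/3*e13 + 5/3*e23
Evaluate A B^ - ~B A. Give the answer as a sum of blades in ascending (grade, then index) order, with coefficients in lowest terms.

first term: -4/3 + 10*e1 + 2*e2 - 1/12*e3 - 20/3*e12 - 25/18*e13 - 5/18*e23 - 5/12*e123
second term: 4/3 + 10*e1 + 2*e2 - 1/12*e3 - 20/3*e12 - 25/18*e13 - 5/18*e23 + 5/12*e123
Answer: -8/3 - 5/6*e123


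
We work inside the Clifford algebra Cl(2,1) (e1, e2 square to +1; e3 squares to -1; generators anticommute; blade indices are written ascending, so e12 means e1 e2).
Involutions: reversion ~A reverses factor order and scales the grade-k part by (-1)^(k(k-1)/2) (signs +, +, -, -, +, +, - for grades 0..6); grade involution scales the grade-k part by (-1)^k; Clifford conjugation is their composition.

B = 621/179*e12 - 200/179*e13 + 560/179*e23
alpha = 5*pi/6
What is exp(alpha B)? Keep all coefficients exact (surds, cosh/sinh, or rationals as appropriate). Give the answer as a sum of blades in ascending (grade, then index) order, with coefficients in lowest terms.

B^2 term by term: the squares give (621/179)^2*(e12)^2 + (-200/179)^2*(e13)^2 + (560/179)^2*(e23)^2 = 385641/32041*(-1) + 40000/32041*(+1) + 313600/32041*(+1) = -1 (each basis 2-blade squares to minus the product of its generators' squares); cross terms between blades sharing an index anticommute and cancel. So B^2 = -1.
B^2 = -1 — since the square is negative, the closed form is circular: l = 1, alpha*l = 5*pi/6, so exp(alpha B) = cos(5*pi/6) + (sin(5*pi/6)/1)*B = -sqrt(3)/2 + (1/2)*B.
Answer: -sqrt(3)/2 + 621/358*e12 - 100/179*e13 + 280/179*e23


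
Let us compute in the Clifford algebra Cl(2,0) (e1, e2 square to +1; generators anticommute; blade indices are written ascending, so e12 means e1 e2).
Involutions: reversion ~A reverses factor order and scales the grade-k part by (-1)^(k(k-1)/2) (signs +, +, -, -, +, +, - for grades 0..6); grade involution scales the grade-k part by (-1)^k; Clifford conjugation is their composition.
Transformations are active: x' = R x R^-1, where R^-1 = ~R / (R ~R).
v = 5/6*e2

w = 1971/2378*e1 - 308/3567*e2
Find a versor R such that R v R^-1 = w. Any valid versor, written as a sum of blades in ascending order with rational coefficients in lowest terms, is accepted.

Construction: equal norms (both 25/36) license R = v + w = 1971/2378*e1 + 5329/7134*e2 — nothing changes along that direction, while (v - w)/2 changes sign, so v maps onto w.
Answer: 1971/2378*e1 + 5329/7134*e2


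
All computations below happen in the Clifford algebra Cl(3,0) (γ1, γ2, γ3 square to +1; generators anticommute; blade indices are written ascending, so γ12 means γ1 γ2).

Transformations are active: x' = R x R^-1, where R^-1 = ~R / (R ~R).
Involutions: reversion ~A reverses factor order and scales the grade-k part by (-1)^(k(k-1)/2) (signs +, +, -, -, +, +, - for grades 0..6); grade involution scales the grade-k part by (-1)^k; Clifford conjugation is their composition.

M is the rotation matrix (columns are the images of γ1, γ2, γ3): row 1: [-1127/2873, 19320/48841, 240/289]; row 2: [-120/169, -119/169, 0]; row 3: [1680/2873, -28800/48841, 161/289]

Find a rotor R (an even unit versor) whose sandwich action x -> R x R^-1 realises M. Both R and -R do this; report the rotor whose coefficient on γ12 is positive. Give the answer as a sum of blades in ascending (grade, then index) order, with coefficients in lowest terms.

Method: write R = a + b12*γ12 + b13*γ13 + b23*γ23 with a^2 + b12^2 + b13^2 + b23^2 = 1 (so R^-1 = ~R). Expanding the columns R e_j ~R gives tr M = 4a^2 - 1 and, from the antisymmetric part, M21 - M12 = -4a*b12, M13 - M31 = 4a*b13, M32 - M23 = -4a*b23.
Here tr M = -26341/48841, so a^2 = (1 + tr M)/4 = 5625/48841 and a = ±75/221. Taking a = 75/221: M21 - M12 = -54000/48841, M13 - M31 = 12000/48841, M32 - M23 = -28800/48841, giving b12 = 180/221, b13 = 40/221, b23 = 96/221, i.e. R = 75/221 + 180/221*γ12 + 40/221*γ13 + 96/221*γ23.
Its γ12 coefficient is already positive.
Answer: 75/221 + 180/221*γ12 + 40/221*γ13 + 96/221*γ23. Uniqueness: Spin(3) -> SO(3) maps R and -R to the same rotation of trace -26341/48841; fixing the sign of the γ12 coefficient removes the ambiguity.


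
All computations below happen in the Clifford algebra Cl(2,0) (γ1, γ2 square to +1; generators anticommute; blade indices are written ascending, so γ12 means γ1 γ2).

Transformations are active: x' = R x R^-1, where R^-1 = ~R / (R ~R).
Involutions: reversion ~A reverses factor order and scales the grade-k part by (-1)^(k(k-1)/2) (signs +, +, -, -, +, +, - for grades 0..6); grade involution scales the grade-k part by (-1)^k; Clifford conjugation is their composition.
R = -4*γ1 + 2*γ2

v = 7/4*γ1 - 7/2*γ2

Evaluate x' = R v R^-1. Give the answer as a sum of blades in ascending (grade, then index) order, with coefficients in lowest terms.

~R = -4*γ1 + 2*γ2, and R ~R = 20, so R^-1 = ~R / (20).
R v = -14 + 21/2*γ12
Answer: 77/20*γ1 + 7/10*γ2


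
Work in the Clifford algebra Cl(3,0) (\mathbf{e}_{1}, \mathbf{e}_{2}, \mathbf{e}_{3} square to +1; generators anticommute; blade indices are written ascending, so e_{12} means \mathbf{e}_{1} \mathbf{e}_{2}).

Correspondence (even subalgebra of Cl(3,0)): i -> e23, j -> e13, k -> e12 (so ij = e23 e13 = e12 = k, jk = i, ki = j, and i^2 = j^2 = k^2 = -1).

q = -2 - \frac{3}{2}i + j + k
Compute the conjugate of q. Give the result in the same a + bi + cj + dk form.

In blades: q = -2 + e_{12} + e_{13} - \frac{3}{2} e_{23}.
Quaternion conjugation is reversion on the even subalgebra: the scalar is fixed and every grade-2 blade flips sign, giving -2 - e_{12} - e_{13} + \frac{3}{2} e_{23}; translating back:
Answer: -2 + \frac{3}{2}i - j - k


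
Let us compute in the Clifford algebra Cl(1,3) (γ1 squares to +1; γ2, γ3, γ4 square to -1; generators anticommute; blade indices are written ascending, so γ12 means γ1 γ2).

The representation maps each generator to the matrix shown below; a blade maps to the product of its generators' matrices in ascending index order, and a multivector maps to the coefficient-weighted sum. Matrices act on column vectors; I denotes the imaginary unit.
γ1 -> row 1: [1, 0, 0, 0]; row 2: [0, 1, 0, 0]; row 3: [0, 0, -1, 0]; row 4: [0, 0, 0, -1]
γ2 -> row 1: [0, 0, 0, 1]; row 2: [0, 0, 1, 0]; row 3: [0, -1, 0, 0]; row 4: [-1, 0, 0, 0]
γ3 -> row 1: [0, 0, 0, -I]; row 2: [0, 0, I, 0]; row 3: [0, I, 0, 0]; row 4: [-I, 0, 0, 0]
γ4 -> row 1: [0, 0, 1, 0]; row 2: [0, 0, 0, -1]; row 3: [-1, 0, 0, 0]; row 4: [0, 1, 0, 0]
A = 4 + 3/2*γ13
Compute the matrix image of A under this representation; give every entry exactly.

Bivector images (products of the table entries): rho(γ13) = rho(γ1)rho(γ3) = row 1: [0, 0, 0, -I]; row 2: [0, 0, I, 0]; row 3: [0, -I, 0, 0]; row 4: [I, 0, 0, 0].
M = (4)*1 + (3/2)*rho(γ13), summed entrywise (1 is the identity matrix):
Answer: row 1: [4, 0, 0, -3*I/2]; row 2: [0, 4, 3*I/2, 0]; row 3: [0, -3*I/2, 4, 0]; row 4: [3*I/2, 0, 0, 4]


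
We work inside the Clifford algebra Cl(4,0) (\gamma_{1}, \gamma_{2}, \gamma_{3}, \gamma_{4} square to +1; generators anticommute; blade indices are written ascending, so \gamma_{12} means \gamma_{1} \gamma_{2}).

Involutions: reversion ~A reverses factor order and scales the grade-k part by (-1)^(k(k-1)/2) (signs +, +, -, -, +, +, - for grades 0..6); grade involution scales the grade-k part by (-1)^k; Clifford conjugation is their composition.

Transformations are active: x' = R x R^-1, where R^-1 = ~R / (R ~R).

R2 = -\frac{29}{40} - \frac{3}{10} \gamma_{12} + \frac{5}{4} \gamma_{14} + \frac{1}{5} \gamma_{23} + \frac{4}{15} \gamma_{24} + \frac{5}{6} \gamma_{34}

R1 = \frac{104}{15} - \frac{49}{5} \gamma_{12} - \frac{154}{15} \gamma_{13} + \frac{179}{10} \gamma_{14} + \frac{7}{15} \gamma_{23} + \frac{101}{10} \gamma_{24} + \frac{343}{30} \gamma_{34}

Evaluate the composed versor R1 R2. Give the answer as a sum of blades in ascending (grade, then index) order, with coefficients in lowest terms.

Distribute over the terms of R2 (each basis-blade product reordered to ascending indices, repeated generators contracted through their squares):
R1 (-\frac{29}{40}) = -\frac{377}{75} + \frac{1421}{200} \gamma_{12} + \frac{2233}{300} \gamma_{13} - \frac{5191}{400} \gamma_{14} - \frac{203}{600} \gamma_{23} - \frac{2929}{400} \gamma_{24} - \frac{9947}{1200} \gamma_{34}
R1 (-\frac{3}{10} \gamma_{12}) = -\frac{147}{50} - \frac{52}{25} \gamma_{12} + \frac{7}{50} \gamma_{13} + \frac{303}{100} \gamma_{14} + \frac{77}{25} \gamma_{23} - \frac{537}{100} \gamma_{24} - \frac{343}{100} \gamma_{1234}
R1 (\frac{5}{4} \gamma_{14}) = -\frac{179}{8} + \frac{101}{8} \gamma_{12} + \frac{343}{24} \gamma_{13} + \frac{26}{3} \gamma_{14} + \frac{49}{4} \gamma_{24} + \frac{77}{6} \gamma_{34} + \frac{7}{12} \gamma_{1234}
R1 (\frac{1}{5} \gamma_{23}) = -\frac{7}{75} + \frac{154}{75} \gamma_{12} - \frac{49}{25} \gamma_{13} + \frac{104}{75} \gamma_{23} - \frac{343}{150} \gamma_{24} + \frac{101}{50} \gamma_{34} + \frac{179}{50} \gamma_{1234}
R1 (\frac{4}{15} \gamma_{24}) = -\frac{202}{75} - \frac{358}{75} \gamma_{12} - \frac{196}{75} \gamma_{14} + \frac{686}{225} \gamma_{23} + \frac{416}{225} \gamma_{24} - \frac{28}{225} \gamma_{34} + \frac{616}{225} \gamma_{1234}
R1 (\frac{5}{6} \gamma_{34}) = -\frac{343}{36} - \frac{179}{12} \gamma_{13} - \frac{77}{9} \gamma_{14} - \frac{101}{12} \gamma_{23} + \frac{7}{18} \gamma_{24} + \frac{52}{9} \gamma_{34} - \frac{49}{6} \gamma_{1234}
Summing the partial products and collecting blades:
Answer: -\frac{76781}{1800} + \frac{1493}{100} \gamma_{12} + \frac{2999}{600} \gamma_{13} - \frac{44819}{3600} \gamma_{14} - \frac{2231}{1800} \gamma_{23} - \frac{1769}{3600} \gamma_{24} + \frac{4887}{400} \gamma_{34} - \frac{2113}{450} \gamma_{1234}


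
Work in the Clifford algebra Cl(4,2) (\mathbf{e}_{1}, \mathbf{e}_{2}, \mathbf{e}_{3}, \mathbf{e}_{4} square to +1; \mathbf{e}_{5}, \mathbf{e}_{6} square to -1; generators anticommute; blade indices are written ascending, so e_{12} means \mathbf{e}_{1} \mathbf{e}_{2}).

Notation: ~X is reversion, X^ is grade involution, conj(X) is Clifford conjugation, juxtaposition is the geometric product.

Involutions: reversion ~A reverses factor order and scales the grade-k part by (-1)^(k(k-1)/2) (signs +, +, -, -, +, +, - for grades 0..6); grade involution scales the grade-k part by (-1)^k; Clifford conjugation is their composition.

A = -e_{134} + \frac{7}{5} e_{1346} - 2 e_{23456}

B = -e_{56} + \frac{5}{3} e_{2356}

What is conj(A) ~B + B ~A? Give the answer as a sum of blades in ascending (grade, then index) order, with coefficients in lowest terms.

first term: \frac{10}{3} e_{4} - 2 e_{234} - \frac{7}{3} e_{1245} + \frac{7}{5} e_{1345} + \frac{5}{3} e_{12456} - e_{13456}
second term: -\frac{10}{3} e_{4} - 2 e_{234} - \frac{7}{3} e_{1245} + \frac{7}{5} e_{1345} + \frac{5}{3} e_{12456} - e_{13456}
Answer: -4 e_{234} - \frac{14}{3} e_{1245} + \frac{14}{5} e_{1345} + \frac{10}{3} e_{12456} - 2 e_{13456}


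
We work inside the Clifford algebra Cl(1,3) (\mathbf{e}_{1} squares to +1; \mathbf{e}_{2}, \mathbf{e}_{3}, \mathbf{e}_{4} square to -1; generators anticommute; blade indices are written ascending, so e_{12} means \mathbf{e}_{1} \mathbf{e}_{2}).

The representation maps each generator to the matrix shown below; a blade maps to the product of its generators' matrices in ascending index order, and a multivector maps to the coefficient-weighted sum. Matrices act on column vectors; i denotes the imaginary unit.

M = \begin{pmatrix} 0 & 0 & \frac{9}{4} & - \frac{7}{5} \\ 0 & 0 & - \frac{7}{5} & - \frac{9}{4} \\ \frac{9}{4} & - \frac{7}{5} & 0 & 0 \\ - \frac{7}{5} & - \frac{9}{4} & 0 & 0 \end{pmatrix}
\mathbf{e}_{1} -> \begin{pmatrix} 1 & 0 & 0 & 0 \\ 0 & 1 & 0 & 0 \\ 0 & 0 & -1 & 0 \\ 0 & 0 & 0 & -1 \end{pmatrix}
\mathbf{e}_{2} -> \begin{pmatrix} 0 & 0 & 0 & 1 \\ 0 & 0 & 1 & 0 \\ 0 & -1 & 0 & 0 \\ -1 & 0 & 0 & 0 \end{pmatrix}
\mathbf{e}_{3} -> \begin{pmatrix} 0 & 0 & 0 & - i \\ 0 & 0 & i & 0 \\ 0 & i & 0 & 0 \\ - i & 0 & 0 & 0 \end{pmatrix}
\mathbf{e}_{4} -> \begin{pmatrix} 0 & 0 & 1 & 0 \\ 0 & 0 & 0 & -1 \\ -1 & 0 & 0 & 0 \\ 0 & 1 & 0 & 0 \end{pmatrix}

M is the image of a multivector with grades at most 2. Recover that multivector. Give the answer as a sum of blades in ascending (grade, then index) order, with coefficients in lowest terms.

Method: the blade images are trace-orthogonal — tr(rho(e_A) rho(e_B)^-1) = 4 if A = B and 0 otherwise — and rho(e_A)^-1 = (e_A)^2 * rho(e_A) with (e_A)^2 = +1 or -1, so the coefficient of e_A in the preimage is (e_A)^2 * tr(M rho(e_A))/4.
Nonzero projections over blades of grade <= 2: e_{12}: (e_{12})^2 = +1, tr(M rho(e_{12})) = - \frac{28}{5}, coefficient -\frac{7}{5}; e_{14}: (e_{14})^2 = +1, tr(M rho(e_{14})) = 9, coefficient \frac{9}{4}. Every other blade of grade <= 2 projects to 0.
Answer: -\frac{7}{5} e_{12} + \frac{9}{4} e_{14}


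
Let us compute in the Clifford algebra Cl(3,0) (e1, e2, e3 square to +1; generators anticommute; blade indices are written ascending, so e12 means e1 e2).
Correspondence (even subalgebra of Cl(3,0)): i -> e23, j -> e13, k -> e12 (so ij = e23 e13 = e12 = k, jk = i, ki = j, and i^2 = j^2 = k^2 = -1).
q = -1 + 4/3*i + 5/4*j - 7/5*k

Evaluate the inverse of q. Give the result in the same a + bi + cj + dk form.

In blades: q = -1 - 7/5*e12 + 5/4*e13 + 4/3*e23.
With qbar = -1 + 7/5*e12 - 5/4*e13 - 4/3*e23 (scalar fixed, mapped units negated), q qbar = 22681/3600 (the sum of squared coefficients), so q^-1 = qbar / (22681/3600) = -3600/22681 + 5040/22681*e12 - 4500/22681*e13 - 4800/22681*e23; translating back:
Answer: -3600/22681 - 4800/22681*i - 4500/22681*j + 5040/22681*k


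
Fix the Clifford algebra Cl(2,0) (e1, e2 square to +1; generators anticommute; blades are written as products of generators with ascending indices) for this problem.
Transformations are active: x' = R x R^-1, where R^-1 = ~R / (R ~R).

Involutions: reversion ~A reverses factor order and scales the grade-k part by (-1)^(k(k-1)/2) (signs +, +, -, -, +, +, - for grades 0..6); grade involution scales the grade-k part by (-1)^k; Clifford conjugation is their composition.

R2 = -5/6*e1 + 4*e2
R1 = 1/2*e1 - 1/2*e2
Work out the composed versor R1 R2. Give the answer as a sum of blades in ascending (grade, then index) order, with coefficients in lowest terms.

Distribute over the terms of R1 (each basis-blade product reordered to ascending indices, repeated generators contracted through their squares):
(1/2*e1) R2 = -5/12 + 2*e1 e2
(-1/2*e2) R2 = -2 - 5/12*e1 e2
Summing the partial products and collecting blades:
Answer: -29/12 + 19/12*e1 e2


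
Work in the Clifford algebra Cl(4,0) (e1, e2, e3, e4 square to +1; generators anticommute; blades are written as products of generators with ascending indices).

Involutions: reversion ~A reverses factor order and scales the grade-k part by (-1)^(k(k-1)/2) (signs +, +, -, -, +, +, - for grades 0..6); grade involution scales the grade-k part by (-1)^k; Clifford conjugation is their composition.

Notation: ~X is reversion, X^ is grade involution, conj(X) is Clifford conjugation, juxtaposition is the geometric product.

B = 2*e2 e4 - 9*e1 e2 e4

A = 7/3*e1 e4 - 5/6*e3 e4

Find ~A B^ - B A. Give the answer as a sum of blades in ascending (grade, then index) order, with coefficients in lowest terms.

first term: -21*e2 + 14/3*e1 e2 + 5/3*e2 e3 + 15/2*e1 e2 e3
second term: -21*e2 + 14/3*e1 e2 + 5/3*e2 e3 - 15/2*e1 e2 e3
Answer: 15*e1 e2 e3


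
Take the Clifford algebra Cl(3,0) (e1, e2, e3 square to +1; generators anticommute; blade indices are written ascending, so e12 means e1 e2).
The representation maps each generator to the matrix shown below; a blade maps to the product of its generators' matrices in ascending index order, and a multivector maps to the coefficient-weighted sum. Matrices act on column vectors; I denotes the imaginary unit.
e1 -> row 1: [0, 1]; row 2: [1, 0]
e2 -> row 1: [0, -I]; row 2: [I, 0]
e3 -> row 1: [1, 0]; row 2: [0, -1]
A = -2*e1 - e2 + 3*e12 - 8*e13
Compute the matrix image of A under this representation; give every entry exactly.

Bivector images (products of the table entries): rho(e12) = rho(e1)rho(e2) = row 1: [I, 0]; row 2: [0, -I]; rho(e13) = rho(e1)rho(e3) = row 1: [0, -1]; row 2: [1, 0].
M = (-2)*rho(e1) + (-1)*rho(e2) + (3)*rho(e12) + (-8)*rho(e13), summed entrywise:
Answer: row 1: [3*I, 6 + I]; row 2: [-10 - I, -3*I]


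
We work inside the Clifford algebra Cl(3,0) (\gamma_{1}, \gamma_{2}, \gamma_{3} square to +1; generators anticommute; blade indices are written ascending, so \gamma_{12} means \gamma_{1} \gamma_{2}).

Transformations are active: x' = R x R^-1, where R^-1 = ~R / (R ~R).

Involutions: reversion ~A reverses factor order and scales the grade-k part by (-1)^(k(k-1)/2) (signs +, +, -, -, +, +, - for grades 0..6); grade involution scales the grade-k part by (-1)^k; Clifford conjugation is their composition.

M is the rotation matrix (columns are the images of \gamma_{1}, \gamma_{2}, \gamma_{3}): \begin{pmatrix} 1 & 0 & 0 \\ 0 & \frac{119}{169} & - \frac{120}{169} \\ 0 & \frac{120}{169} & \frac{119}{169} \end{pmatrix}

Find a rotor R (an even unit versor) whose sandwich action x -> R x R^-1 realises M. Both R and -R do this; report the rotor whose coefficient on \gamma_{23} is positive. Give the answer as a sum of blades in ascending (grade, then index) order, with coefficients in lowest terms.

Method: write R = a + b12*\gamma_{12} + b13*\gamma_{13} + b23*\gamma_{23} with a^2 + b12^2 + b13^2 + b23^2 = 1 (so R^-1 = ~R). Expanding the columns R e_j ~R gives tr M = 4a^2 - 1 and, from the antisymmetric part, M21 - M12 = -4a*b12, M13 - M31 = 4a*b13, M32 - M23 = -4a*b23.
Here tr M = \frac{407}{169}, so a^2 = (1 + tr M)/4 = \frac{144}{169} and a = ±\frac{12}{13}. Taking a = \frac{12}{13}: M21 - M12 = 0, M13 - M31 = 0, M32 - M23 = \frac{240}{169}, giving b12 = 0, b13 = 0, b23 = -\frac{5}{13}, i.e. R = \frac{12}{13} - \frac{5}{13} \gamma_{23}.
Its \gamma_{23} coefficient is negative, so report the other preimage -R.
Answer: -\frac{12}{13} + \frac{5}{13} \gamma_{23}. Note: both R and -R realise this M (trace \frac{407}{169}); the covering map identifies them, and the \gamma_{23}-coefficient sign is the tie-breaker.


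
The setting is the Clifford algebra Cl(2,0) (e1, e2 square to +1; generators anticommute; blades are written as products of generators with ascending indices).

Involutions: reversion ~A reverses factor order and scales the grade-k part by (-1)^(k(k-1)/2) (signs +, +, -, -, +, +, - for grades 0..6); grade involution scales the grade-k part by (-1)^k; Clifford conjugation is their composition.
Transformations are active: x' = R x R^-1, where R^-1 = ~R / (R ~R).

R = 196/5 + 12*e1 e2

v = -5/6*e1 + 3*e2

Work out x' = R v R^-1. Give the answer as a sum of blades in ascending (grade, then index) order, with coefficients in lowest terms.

~R = 196/5 - 12*e1 e2, and R ~R = 42016/25, so R^-1 = ~R / (42016/25).
R v = 10/3*e1 + 638/5*e2
Answer: 3895/3939*e1 + 7753/2626*e2


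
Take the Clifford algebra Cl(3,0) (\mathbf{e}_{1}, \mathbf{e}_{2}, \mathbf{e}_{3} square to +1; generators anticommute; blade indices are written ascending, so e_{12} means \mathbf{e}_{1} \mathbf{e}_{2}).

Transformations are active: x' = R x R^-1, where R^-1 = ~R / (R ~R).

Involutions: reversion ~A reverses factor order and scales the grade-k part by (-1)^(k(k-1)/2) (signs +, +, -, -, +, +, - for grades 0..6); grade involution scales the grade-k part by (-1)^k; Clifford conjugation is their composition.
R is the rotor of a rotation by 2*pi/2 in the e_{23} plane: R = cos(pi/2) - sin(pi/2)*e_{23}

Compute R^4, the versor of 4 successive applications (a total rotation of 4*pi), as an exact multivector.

Rotor phase runs at HALF the rotation angle; powers of one rotor simply add phase, so after 4 steps in e_{23} the phase is 4*pi/2 = 2 \pi and R^4 = cos(2 \pi) - sin(2 \pi)*e_{23}.
cos(2 \pi) = 1 and sin(2 \pi) = 0, so R^4 = 1. The total rotation 4*pi is 2 full turns, so every vector returns to itself, yet the rotor is +1, back on the identity sheet (an even number of 2*pi turns).
Answer: 1


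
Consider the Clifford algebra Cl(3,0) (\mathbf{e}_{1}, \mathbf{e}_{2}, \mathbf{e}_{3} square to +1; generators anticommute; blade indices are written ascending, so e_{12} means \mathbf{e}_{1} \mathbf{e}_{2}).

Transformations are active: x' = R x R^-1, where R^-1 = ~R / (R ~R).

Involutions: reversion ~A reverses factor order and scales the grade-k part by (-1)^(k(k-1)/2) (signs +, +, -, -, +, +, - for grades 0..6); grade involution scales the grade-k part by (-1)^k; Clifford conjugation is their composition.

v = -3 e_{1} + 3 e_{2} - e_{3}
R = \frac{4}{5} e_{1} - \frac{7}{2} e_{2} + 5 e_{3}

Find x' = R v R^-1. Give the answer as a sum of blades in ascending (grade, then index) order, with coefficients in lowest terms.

~R = \frac{4}{5} e_{1} - \frac{7}{2} e_{2} + 5 e_{3}, and R ~R = \frac{3789}{100}, so R^-1 = ~R / (\frac{3789}{100}).
R v = -\frac{179}{10} - \frac{81}{10} e_{12} + \frac{71}{5} e_{13} - \frac{23}{2} e_{23}
Answer: \frac{8503}{3789} e_{1} + \frac{1163}{3789} e_{2} - \frac{14111}{3789} e_{3}


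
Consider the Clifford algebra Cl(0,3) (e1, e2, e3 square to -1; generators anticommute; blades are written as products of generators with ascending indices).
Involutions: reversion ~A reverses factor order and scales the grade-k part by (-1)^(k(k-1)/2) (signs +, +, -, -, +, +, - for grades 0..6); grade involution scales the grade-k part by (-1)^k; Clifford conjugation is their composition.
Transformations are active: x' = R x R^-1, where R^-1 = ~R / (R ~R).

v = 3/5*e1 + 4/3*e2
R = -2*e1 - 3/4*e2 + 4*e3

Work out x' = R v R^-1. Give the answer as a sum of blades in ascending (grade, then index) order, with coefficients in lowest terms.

~R = -2*e1 - 3/4*e2 + 4*e3, and R ~R = -329/16, so R^-1 = ~R / (-329/16).
R v = 11/5 - 133/60*e1 e2 - 12/5*e1 e3 - 16/3*e2 e3
Answer: -283/1645*e1 - 5788/4935*e2 - 1408/1645*e3


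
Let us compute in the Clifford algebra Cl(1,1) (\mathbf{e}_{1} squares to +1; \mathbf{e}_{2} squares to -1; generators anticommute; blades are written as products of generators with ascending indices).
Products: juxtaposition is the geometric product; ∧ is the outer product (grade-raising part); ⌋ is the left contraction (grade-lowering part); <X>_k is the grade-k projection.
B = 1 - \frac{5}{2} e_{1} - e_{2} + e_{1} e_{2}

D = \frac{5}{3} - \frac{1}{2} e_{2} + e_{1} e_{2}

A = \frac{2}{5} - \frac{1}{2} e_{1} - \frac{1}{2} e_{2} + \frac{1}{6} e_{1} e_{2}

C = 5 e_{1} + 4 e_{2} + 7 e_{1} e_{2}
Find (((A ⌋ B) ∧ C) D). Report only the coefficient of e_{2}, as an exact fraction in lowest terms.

step 1: \frac{79}{60} - \frac{3}{2} e_{1} - \frac{9}{10} e_{2} + \frac{2}{5} e_{1} e_{2}
step 2: \frac{79}{12} e_{1} + \frac{79}{15} e_{2} + \frac{463}{60} e_{1} e_{2}
step 3: \frac{207}{20} + \frac{1447}{72} e_{1} + \frac{553}{36} e_{2} + \frac{689}{72} e_{1} e_{2}
Answer: \frac{553}{36}
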